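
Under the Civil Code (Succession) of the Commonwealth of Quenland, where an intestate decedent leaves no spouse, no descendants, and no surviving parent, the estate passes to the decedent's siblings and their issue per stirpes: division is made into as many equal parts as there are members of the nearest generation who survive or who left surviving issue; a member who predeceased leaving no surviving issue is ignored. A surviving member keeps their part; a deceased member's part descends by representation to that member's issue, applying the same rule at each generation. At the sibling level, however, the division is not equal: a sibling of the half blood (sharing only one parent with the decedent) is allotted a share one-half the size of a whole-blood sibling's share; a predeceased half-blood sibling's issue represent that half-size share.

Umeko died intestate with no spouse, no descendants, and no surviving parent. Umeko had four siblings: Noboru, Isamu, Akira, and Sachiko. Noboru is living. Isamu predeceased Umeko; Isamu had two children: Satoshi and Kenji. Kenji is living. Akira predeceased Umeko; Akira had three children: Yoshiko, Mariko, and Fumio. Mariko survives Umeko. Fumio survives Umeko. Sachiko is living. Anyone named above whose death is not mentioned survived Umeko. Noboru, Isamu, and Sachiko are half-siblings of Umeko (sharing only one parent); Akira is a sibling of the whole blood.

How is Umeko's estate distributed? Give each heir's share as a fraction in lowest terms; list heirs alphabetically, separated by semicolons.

Fumio 2/15; Kenji 1/10; Mariko 2/15; Noboru 1/5; Sachiko 1/5; Satoshi 1/10; Yoshiko 2/15

No spouse, descendants, or parent survives, so the estate passes to Umeko's siblings per stirpes.
Half-blood siblings count for one-half the weight of whole-blood siblings at the initial division.
Dividing 1 in proportion to weights (total weight 5/2): Noboru (weight 1/2) → 1/5; Isamu (weight 1/2) → 1/5; Akira (weight 1) → 2/5; Sachiko (weight 1/2) → 1/5.
Noboru is living and takes 1/5.
Isamu predeceased; the 1/5 allotted to Isamu's branch passes to Isamu's issue by representation.
The 1/5 is divided into 2 equal shares of 1/10 among Satoshi, Kenji.
Satoshi is living and takes 1/10.
Kenji is living and takes 1/10.
Akira predeceased; the 2/5 allotted to Akira's branch passes to Akira's issue by representation.
The 2/5 is divided into 3 equal shares of 2/15 among Yoshiko, Mariko, Fumio.
Yoshiko is living and takes 2/15.
Mariko is living and takes 2/15.
Fumio is living and takes 2/15.
Sachiko is living and takes 1/5.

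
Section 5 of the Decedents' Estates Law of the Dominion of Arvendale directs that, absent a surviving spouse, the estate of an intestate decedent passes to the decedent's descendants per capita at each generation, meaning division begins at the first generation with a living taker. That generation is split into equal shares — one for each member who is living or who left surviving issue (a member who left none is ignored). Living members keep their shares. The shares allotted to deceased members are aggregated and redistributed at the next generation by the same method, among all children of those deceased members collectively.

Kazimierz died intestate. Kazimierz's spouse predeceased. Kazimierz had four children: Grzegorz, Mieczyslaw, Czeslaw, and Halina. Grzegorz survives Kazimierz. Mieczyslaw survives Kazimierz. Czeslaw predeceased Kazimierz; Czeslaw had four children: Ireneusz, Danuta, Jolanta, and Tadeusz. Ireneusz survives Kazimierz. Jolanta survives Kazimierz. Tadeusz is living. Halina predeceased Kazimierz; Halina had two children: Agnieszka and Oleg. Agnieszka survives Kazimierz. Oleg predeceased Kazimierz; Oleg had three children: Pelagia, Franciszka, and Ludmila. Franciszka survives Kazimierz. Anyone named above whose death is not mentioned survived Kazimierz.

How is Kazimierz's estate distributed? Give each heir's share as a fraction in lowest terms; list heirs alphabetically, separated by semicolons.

Agnieszka 1/12; Danuta 1/12; Franciszka 1/36; Grzegorz 1/4; Ireneusz 1/12; Jolanta 1/12; Ludmila 1/36; Mieczyslaw 1/4; Pelagia 1/36; Tadeusz 1/12

There is no surviving spouse, so the entire estate passes to Kazimierz's descendants per capita at each generation.
At generation 1 (Grzegorz, Mieczyslaw, Czeslaw, Halina) there are 4 shares of (1)/4 = 1/4 each.
Living: Grzegorz and Mieczyslaw — each takes 1/4.
Deceased: Czeslaw and Halina. Their combined 1/2 is pooled and carried to generation 2.
At generation 2 (Ireneusz, Danuta, Jolanta, Tadeusz, Agnieszka, Oleg) there are 6 shares of (1/2)/6 = 1/12 each.
Living: Ireneusz, Danuta, Jolanta, Tadeusz, and Agnieszka — each takes 1/12.
Deceased: Oleg. That 1/12 share is carried to generation 3.
At generation 3 (Pelagia, Franciszka, Ludmila) there are 3 shares of (1/12)/3 = 1/36 each.
Living: Pelagia, Franciszka, and Ludmila — each takes 1/36.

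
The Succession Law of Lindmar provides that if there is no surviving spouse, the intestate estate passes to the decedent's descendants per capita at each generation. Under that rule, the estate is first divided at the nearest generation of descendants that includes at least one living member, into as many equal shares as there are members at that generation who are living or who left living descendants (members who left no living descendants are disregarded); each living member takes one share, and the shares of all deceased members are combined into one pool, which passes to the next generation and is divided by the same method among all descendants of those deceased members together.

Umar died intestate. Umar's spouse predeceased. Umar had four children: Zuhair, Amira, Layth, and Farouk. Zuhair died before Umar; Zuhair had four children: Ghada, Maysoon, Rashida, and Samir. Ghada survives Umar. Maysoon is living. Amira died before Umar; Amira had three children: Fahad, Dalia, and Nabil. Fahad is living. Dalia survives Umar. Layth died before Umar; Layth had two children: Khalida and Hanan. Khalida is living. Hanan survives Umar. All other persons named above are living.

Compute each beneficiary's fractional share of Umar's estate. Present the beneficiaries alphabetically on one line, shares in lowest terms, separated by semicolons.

Dalia 1/12; Fahad 1/12; Farouk 1/4; Ghada 1/12; Hanan 1/12; Khalida 1/12; Maysoon 1/12; Nabil 1/12; Rashida 1/12; Samir 1/12

There is no surviving spouse, so the entire estate passes to Umar's descendants per capita at each generation.
At generation 1 (Zuhair, Amira, Layth, Farouk) there are 4 shares of (1)/4 = 1/4 each.
Living: Farouk — each takes 1/4.
Deceased: Zuhair, Amira, and Layth. Their combined 3/4 is pooled and carried to generation 2.
At generation 2 (Ghada, Maysoon, Rashida, Samir, Fahad, Dalia, Nabil, Khalida, Hanan) there are 9 shares of (3/4)/9 = 1/12 each.
Living: Ghada, Maysoon, Rashida, Samir, Fahad, Dalia, Nabil, Khalida, and Hanan — each takes 1/12.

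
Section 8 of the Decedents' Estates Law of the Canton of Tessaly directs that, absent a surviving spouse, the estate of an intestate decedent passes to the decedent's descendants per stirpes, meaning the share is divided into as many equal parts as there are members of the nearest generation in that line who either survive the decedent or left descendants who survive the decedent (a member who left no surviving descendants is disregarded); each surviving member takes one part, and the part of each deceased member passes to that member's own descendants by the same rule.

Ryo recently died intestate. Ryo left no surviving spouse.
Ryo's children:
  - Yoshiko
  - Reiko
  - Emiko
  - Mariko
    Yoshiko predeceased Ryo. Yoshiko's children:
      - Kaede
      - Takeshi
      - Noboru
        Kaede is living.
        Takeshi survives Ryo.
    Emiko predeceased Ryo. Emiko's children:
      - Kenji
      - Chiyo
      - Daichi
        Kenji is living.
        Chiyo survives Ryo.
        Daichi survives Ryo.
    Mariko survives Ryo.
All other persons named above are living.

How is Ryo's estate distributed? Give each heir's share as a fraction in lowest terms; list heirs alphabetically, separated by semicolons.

Chiyo 1/12; Daichi 1/12; Kaede 1/12; Kenji 1/12; Mariko 1/4; Noboru 1/12; Reiko 1/4; Takeshi 1/12

There is no surviving spouse, so the entire estate passes to Ryo's descendants per stirpes.
The estate is divided into 4 equal shares of 1/4 among Yoshiko, Reiko, Emiko, Mariko.
Yoshiko predeceased; the 1/4 allotted to Yoshiko's branch passes to Yoshiko's issue by representation.
The 1/4 is divided into 3 equal shares of 1/12 among Kaede, Takeshi, Noboru.
Kaede is living and takes 1/12.
Takeshi is living and takes 1/12.
Noboru is living and takes 1/12.
Reiko is living and takes 1/4.
Emiko predeceased; the 1/4 allotted to Emiko's branch passes to Emiko's issue by representation.
The 1/4 is divided into 3 equal shares of 1/12 among Kenji, Chiyo, Daichi.
Kenji is living and takes 1/12.
Chiyo is living and takes 1/12.
Daichi is living and takes 1/12.
Mariko is living and takes 1/4.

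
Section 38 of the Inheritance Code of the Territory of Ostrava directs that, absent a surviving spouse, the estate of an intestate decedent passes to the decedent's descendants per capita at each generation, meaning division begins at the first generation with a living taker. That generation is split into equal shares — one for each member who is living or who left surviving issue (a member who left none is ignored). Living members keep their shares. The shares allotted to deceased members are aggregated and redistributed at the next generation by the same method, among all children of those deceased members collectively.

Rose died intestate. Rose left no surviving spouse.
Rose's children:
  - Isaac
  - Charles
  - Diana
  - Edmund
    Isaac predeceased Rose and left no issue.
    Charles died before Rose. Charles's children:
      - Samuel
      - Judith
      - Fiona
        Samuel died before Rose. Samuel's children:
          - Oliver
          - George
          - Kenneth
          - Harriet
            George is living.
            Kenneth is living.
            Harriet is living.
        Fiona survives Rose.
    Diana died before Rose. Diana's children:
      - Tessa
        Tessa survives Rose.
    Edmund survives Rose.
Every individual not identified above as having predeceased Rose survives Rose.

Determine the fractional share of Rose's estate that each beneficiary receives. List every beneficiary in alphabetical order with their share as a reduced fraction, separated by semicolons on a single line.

Edmund 1/3; Fiona 1/6; George 1/24; Harriet 1/24; Judith 1/6; Kenneth 1/24; Oliver 1/24; Tessa 1/6

There is no surviving spouse, so the entire estate passes to Rose's descendants per capita at each generation.
At generation 1 (Charles, Diana, Edmund) there are 3 shares of (1)/3 = 1/3 each.
Living: Edmund — each takes 1/3.
Deceased: Charles and Diana. Their combined 2/3 is pooled and carried to generation 2.
At generation 2 (Samuel, Judith, Fiona, Tessa) there are 4 shares of (2/3)/4 = 1/6 each.
Living: Judith, Fiona, and Tessa — each takes 1/6.
Deceased: Samuel. That 1/6 share is carried to generation 3.
At generation 3 (Oliver, George, Kenneth, Harriet) there are 4 shares of (1/6)/4 = 1/24 each.
Living: Oliver, George, Kenneth, and Harriet — each takes 1/24.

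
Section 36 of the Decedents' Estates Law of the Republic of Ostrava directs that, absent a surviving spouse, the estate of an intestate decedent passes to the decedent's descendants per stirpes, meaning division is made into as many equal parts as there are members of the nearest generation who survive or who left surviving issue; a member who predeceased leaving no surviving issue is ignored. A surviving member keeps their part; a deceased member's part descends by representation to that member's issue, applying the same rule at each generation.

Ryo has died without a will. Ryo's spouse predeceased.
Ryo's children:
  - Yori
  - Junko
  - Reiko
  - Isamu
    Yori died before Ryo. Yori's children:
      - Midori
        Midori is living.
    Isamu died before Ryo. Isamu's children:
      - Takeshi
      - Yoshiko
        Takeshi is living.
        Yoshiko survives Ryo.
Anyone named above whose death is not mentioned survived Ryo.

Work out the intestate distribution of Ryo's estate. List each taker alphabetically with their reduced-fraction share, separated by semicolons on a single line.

Junko 1/4; Midori 1/4; Reiko 1/4; Takeshi 1/8; Yoshiko 1/8

There is no surviving spouse, so the entire estate passes to Ryo's descendants per stirpes.
The estate is divided into 4 equal shares of 1/4 among Yori, Junko, Reiko, Isamu.
Yori predeceased; the 1/4 allotted to Yori's branch passes to Yori's issue by representation.
Midori is the sole taker at this level and receives the full 1/4.
Junko is living and takes 1/4.
Reiko is living and takes 1/4.
Isamu predeceased; the 1/4 allotted to Isamu's branch passes to Isamu's issue by representation.
The 1/4 is divided into 2 equal shares of 1/8 among Takeshi, Yoshiko.
Takeshi is living and takes 1/8.
Yoshiko is living and takes 1/8.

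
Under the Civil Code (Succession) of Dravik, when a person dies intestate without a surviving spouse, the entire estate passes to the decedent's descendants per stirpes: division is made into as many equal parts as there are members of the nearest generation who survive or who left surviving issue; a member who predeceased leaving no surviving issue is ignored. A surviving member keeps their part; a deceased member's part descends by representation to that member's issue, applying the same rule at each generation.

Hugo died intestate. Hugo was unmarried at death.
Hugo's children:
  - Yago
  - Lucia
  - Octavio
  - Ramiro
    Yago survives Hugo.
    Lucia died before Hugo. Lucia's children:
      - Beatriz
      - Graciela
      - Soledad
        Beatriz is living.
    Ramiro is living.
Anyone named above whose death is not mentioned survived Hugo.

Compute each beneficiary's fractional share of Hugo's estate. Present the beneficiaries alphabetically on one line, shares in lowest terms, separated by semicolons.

Beatriz 1/12; Graciela 1/12; Octavio 1/4; Ramiro 1/4; Soledad 1/12; Yago 1/4

There is no surviving spouse, so the entire estate passes to Hugo's descendants per stirpes.
The estate is divided into 4 equal shares of 1/4 among Yago, Lucia, Octavio, Ramiro.
Yago is living and takes 1/4.
Lucia predeceased; the 1/4 allotted to Lucia's branch passes to Lucia's issue by representation.
The 1/4 is divided into 3 equal shares of 1/12 among Beatriz, Graciela, Soledad.
Beatriz is living and takes 1/12.
Graciela is living and takes 1/12.
Soledad is living and takes 1/12.
Octavio is living and takes 1/4.
Ramiro is living and takes 1/4.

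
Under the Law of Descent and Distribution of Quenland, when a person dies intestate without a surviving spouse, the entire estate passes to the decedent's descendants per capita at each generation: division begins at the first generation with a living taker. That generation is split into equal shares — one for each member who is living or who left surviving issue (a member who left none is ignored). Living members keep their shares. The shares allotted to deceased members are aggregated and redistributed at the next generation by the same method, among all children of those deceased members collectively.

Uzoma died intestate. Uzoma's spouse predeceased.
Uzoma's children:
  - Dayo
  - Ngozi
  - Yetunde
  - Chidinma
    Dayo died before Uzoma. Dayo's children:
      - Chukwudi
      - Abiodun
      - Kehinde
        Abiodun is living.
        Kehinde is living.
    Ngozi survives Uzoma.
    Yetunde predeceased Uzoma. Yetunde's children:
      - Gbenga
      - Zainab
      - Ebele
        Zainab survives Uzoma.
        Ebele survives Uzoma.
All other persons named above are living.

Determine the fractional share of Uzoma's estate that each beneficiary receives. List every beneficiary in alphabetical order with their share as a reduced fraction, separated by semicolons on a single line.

There is no surviving spouse, so the entire estate passes to Uzoma's descendants per capita at each generation.
At generation 1 (Dayo, Ngozi, Yetunde, Chidinma) there are 4 shares of (1)/4 = 1/4 each.
Living: Ngozi and Chidinma — each takes 1/4.
Deceased: Dayo and Yetunde. Their combined 1/2 is pooled and carried to generation 2.
At generation 2 (Chukwudi, Abiodun, Kehinde, Gbenga, Zainab, Ebele) there are 6 shares of (1/2)/6 = 1/12 each.
Living: Chukwudi, Abiodun, Kehinde, Gbenga, Zainab, and Ebele — each takes 1/12.

Abiodun 1/12; Chidinma 1/4; Chukwudi 1/12; Ebele 1/12; Gbenga 1/12; Kehinde 1/12; Ngozi 1/4; Zainab 1/12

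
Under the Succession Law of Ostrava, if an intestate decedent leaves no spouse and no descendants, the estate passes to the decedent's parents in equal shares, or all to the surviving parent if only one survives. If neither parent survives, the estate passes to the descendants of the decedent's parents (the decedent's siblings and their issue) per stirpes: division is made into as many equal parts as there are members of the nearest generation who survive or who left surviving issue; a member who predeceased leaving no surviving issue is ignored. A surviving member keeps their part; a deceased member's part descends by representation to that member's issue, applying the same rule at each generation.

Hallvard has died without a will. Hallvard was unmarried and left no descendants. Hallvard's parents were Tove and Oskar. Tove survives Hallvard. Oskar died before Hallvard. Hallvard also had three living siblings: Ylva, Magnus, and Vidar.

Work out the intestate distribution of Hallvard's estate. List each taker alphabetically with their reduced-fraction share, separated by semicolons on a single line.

Tove 1

Only one parent, Tove, survives, so Tove takes the entire estate. The siblings take nothing because a surviving parent has priority.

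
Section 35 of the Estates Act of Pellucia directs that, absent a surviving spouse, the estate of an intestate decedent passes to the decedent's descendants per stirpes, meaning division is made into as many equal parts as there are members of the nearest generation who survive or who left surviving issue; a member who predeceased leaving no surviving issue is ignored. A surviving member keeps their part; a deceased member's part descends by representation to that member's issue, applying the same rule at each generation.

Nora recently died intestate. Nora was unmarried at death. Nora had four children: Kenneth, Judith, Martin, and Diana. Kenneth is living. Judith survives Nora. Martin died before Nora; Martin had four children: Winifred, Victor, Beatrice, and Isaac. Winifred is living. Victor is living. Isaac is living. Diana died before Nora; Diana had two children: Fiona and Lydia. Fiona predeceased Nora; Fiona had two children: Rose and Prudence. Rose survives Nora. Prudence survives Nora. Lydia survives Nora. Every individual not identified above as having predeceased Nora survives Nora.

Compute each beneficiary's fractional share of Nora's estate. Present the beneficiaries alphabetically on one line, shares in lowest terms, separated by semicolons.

There is no surviving spouse, so the entire estate passes to Nora's descendants per stirpes.
The estate is divided into 4 equal shares of 1/4 among Kenneth, Judith, Martin, Diana.
Kenneth is living and takes 1/4.
Judith is living and takes 1/4.
Martin predeceased; the 1/4 allotted to Martin's branch passes to Martin's issue by representation.
The 1/4 is divided into 4 equal shares of 1/16 among Winifred, Victor, Beatrice, Isaac.
Winifred is living and takes 1/16.
Victor is living and takes 1/16.
Beatrice is living and takes 1/16.
Isaac is living and takes 1/16.
Diana predeceased; the 1/4 allotted to Diana's branch passes to Diana's issue by representation.
The 1/4 is divided into 2 equal shares of 1/8 among Fiona, Lydia.
Fiona predeceased; the 1/8 allotted to Fiona's branch passes to Fiona's issue by representation.
The 1/8 is divided into 2 equal shares of 1/16 among Rose, Prudence.
Rose is living and takes 1/16.
Prudence is living and takes 1/16.
Lydia is living and takes 1/8.

Beatrice 1/16; Isaac 1/16; Judith 1/4; Kenneth 1/4; Lydia 1/8; Prudence 1/16; Rose 1/16; Victor 1/16; Winifred 1/16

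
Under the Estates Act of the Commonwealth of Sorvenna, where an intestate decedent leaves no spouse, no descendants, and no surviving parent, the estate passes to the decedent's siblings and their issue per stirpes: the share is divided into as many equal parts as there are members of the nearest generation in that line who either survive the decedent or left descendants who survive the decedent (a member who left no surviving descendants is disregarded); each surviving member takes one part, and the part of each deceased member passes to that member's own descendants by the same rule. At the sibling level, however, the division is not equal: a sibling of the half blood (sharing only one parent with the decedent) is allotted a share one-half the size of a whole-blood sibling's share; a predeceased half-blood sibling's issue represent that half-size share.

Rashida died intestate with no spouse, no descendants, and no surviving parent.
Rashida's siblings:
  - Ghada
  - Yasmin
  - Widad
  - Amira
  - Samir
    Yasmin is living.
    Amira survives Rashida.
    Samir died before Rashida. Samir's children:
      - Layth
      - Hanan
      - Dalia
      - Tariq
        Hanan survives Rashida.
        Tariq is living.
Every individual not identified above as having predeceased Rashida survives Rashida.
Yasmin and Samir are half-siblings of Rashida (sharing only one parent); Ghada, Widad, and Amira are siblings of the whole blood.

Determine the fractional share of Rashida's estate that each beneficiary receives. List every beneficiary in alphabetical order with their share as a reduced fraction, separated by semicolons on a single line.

No spouse, descendants, or parent survives, so the estate passes to Rashida's siblings per stirpes.
Half-blood siblings count for one-half the weight of whole-blood siblings at the initial division.
Dividing 1 in proportion to weights (total weight 4): Ghada (weight 1) → 1/4; Yasmin (weight 1/2) → 1/8; Widad (weight 1) → 1/4; Amira (weight 1) → 1/4; Samir (weight 1/2) → 1/8.
Ghada is living and takes 1/4.
Yasmin is living and takes 1/8.
Widad is living and takes 1/4.
Amira is living and takes 1/4.
Samir predeceased; the 1/8 allotted to Samir's branch passes to Samir's issue by representation.
The 1/8 is divided into 4 equal shares of 1/32 among Layth, Hanan, Dalia, Tariq.
Layth is living and takes 1/32.
Hanan is living and takes 1/32.
Dalia is living and takes 1/32.
Tariq is living and takes 1/32.

Amira 1/4; Dalia 1/32; Ghada 1/4; Hanan 1/32; Layth 1/32; Tariq 1/32; Widad 1/4; Yasmin 1/8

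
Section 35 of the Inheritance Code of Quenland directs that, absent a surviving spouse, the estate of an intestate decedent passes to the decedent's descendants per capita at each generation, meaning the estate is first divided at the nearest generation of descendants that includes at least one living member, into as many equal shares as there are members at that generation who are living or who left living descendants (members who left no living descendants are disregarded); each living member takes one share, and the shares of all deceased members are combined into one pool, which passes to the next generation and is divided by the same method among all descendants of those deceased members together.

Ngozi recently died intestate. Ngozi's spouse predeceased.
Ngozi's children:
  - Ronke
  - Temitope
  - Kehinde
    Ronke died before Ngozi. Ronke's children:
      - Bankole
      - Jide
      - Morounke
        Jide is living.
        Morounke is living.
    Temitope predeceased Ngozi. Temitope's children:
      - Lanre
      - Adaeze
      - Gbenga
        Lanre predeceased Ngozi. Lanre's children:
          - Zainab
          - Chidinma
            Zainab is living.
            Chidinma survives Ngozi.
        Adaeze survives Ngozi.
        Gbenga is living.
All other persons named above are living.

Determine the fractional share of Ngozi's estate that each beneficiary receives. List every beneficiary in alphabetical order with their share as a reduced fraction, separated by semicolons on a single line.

Adaeze 1/9; Bankole 1/9; Chidinma 1/18; Gbenga 1/9; Jide 1/9; Kehinde 1/3; Morounke 1/9; Zainab 1/18

There is no surviving spouse, so the entire estate passes to Ngozi's descendants per capita at each generation.
At generation 1 (Ronke, Temitope, Kehinde) there are 3 shares of (1)/3 = 1/3 each.
Living: Kehinde — each takes 1/3.
Deceased: Ronke and Temitope. Their combined 2/3 is pooled and carried to generation 2.
At generation 2 (Bankole, Jide, Morounke, Lanre, Adaeze, Gbenga) there are 6 shares of (2/3)/6 = 1/9 each.
Living: Bankole, Jide, Morounke, Adaeze, and Gbenga — each takes 1/9.
Deceased: Lanre. That 1/9 share is carried to generation 3.
At generation 3 (Zainab, Chidinma) there are 2 shares of (1/9)/2 = 1/18 each.
Living: Zainab and Chidinma — each takes 1/18.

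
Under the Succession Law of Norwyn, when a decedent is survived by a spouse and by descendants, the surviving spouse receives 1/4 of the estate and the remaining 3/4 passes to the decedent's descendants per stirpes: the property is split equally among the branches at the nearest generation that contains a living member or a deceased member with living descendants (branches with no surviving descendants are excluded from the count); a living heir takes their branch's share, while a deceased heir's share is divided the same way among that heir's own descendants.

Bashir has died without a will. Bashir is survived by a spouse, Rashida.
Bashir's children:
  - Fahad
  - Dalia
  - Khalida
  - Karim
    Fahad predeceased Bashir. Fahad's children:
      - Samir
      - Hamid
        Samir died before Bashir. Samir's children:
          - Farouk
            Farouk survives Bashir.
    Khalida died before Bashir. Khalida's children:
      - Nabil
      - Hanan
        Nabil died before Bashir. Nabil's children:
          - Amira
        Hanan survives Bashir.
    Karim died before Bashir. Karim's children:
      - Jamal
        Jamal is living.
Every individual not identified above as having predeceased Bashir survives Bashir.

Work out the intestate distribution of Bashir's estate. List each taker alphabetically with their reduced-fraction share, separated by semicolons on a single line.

Amira 3/32; Dalia 3/16; Farouk 3/32; Hamid 3/32; Hanan 3/32; Jamal 3/16; Rashida 1/4

Rashida, as surviving spouse, takes 1/4.
The remaining 3/4 passes to Bashir's descendants per stirpes.
The 3/4 is divided into 4 equal shares of 3/16 among Fahad, Dalia, Khalida, Karim.
Fahad predeceased; the 3/16 allotted to Fahad's branch passes to Fahad's issue by representation.
The 3/16 is divided into 2 equal shares of 3/32 among Samir, Hamid.
Samir predeceased; the 3/32 allotted to Samir's branch passes to Samir's issue by representation.
Farouk is the sole taker at this level and receives the full 3/32.
Hamid is living and takes 3/32.
Dalia is living and takes 3/16.
Khalida predeceased; the 3/16 allotted to Khalida's branch passes to Khalida's issue by representation.
The 3/16 is divided into 2 equal shares of 3/32 among Nabil, Hanan.
Nabil predeceased; the 3/32 allotted to Nabil's branch passes to Nabil's issue by representation.
Amira is the sole taker at this level and receives the full 3/32.
Hanan is living and takes 3/32.
Karim predeceased; the 3/16 allotted to Karim's branch passes to Karim's issue by representation.
Jamal is the sole taker at this level and receives the full 3/16.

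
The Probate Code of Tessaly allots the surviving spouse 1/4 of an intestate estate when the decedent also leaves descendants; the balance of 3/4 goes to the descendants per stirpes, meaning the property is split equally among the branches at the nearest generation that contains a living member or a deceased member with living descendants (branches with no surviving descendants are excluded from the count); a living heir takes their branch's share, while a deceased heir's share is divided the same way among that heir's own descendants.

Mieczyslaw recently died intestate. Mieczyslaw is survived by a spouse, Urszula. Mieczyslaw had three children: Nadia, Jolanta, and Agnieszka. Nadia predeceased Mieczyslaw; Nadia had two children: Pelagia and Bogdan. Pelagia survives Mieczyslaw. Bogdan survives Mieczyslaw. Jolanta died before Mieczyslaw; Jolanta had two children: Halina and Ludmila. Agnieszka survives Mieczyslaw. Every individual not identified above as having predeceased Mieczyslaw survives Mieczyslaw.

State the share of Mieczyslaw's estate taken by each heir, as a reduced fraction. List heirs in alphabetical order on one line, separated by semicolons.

Urszula, as surviving spouse, takes 1/4.
The remaining 3/4 passes to Mieczyslaw's descendants per stirpes.
The 3/4 is divided into 3 equal shares of 1/4 among Nadia, Jolanta, Agnieszka.
Nadia predeceased; the 1/4 allotted to Nadia's branch passes to Nadia's issue by representation.
The 1/4 is divided into 2 equal shares of 1/8 among Pelagia, Bogdan.
Pelagia is living and takes 1/8.
Bogdan is living and takes 1/8.
Jolanta predeceased; the 1/4 allotted to Jolanta's branch passes to Jolanta's issue by representation.
The 1/4 is divided into 2 equal shares of 1/8 among Halina, Ludmila.
Halina is living and takes 1/8.
Ludmila is living and takes 1/8.
Agnieszka is living and takes 1/4.

Agnieszka 1/4; Bogdan 1/8; Halina 1/8; Ludmila 1/8; Pelagia 1/8; Urszula 1/4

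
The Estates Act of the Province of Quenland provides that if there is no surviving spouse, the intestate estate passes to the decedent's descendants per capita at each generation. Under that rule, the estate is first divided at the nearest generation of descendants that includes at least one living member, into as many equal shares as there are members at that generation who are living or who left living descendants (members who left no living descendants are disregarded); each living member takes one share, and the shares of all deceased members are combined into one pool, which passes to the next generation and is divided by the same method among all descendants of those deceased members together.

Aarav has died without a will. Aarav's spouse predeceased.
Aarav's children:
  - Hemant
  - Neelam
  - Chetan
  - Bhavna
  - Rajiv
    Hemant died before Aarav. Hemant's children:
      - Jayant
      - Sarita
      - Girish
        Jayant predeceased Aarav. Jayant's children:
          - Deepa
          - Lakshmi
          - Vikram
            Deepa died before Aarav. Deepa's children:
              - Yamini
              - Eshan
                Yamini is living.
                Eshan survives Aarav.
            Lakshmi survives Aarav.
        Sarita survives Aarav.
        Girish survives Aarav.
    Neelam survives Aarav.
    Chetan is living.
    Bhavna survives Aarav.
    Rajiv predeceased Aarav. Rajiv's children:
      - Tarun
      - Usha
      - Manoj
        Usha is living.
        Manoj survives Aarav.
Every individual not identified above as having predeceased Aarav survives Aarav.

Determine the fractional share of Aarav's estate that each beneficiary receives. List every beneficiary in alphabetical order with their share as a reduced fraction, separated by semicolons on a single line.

There is no surviving spouse, so the entire estate passes to Aarav's descendants per capita at each generation.
At generation 1 (Hemant, Neelam, Chetan, Bhavna, Rajiv) there are 5 shares of (1)/5 = 1/5 each.
Living: Neelam, Chetan, and Bhavna — each takes 1/5.
Deceased: Hemant and Rajiv. Their combined 2/5 is pooled and carried to generation 2.
At generation 2 (Jayant, Sarita, Girish, Tarun, Usha, Manoj) there are 6 shares of (2/5)/6 = 1/15 each.
Living: Sarita, Girish, Tarun, Usha, and Manoj — each takes 1/15.
Deceased: Jayant. That 1/15 share is carried to generation 3.
At generation 3 (Deepa, Lakshmi, Vikram) there are 3 shares of (1/15)/3 = 1/45 each.
Living: Lakshmi and Vikram — each takes 1/45.
Deceased: Deepa. That 1/45 share is carried to generation 4.
At generation 4 (Yamini, Eshan) there are 2 shares of (1/45)/2 = 1/90 each.
Living: Yamini and Eshan — each takes 1/90.

Bhavna 1/5; Chetan 1/5; Eshan 1/90; Girish 1/15; Lakshmi 1/45; Manoj 1/15; Neelam 1/5; Sarita 1/15; Tarun 1/15; Usha 1/15; Vikram 1/45; Yamini 1/90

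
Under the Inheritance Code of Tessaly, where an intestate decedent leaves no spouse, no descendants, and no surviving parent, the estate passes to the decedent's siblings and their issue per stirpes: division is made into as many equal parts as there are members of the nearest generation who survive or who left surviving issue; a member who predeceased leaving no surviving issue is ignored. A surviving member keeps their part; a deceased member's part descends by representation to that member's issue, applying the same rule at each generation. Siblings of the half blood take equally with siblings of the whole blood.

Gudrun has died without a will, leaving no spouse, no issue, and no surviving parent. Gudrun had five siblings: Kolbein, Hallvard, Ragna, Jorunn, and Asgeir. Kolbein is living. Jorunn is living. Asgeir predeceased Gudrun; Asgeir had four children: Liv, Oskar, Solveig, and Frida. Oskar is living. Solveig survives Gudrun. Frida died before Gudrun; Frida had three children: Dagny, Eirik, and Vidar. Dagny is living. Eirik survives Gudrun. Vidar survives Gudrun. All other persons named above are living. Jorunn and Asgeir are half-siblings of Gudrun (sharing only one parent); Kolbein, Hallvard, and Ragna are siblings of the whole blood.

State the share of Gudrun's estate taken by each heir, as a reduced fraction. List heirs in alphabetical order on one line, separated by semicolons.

No spouse, descendants, or parent survives, so the estate passes to Gudrun's siblings per stirpes.
Half-blood and whole-blood siblings take equally under the stated rule.
The estate is divided into 5 equal shares of 1/5 among Kolbein, Hallvard, Ragna, Jorunn, Asgeir.
Kolbein is living and takes 1/5.
Hallvard is living and takes 1/5.
Ragna is living and takes 1/5.
Jorunn is living and takes 1/5.
Asgeir predeceased; the 1/5 allotted to Asgeir's branch passes to Asgeir's issue by representation.
The 1/5 is divided into 4 equal shares of 1/20 among Liv, Oskar, Solveig, Frida.
Liv is living and takes 1/20.
Oskar is living and takes 1/20.
Solveig is living and takes 1/20.
Frida predeceased; the 1/20 allotted to Frida's branch passes to Frida's issue by representation.
The 1/20 is divided into 3 equal shares of 1/60 among Dagny, Eirik, Vidar.
Dagny is living and takes 1/60.
Eirik is living and takes 1/60.
Vidar is living and takes 1/60.

Dagny 1/60; Eirik 1/60; Hallvard 1/5; Jorunn 1/5; Kolbein 1/5; Liv 1/20; Oskar 1/20; Ragna 1/5; Solveig 1/20; Vidar 1/60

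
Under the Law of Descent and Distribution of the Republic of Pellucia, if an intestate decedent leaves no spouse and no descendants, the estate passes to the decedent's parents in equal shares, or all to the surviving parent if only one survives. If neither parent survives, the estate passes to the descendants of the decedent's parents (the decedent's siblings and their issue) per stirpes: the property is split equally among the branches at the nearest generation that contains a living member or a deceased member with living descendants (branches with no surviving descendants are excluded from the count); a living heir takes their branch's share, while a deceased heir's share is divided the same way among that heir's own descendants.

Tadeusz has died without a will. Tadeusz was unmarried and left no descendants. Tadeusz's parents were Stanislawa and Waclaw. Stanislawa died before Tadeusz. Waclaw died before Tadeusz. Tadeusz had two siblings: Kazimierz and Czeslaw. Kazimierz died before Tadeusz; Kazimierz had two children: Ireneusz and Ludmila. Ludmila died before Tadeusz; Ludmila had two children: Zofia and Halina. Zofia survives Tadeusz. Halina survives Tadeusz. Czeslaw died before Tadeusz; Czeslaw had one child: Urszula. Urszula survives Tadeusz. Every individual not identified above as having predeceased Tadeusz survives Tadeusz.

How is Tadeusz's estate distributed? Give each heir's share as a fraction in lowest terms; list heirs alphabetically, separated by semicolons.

Neither parent survives and there are no descendants, so the estate passes to Tadeusz's siblings and their issue per stirpes.
The estate is divided into 2 equal shares of 1/2 among Kazimierz, Czeslaw.
Kazimierz predeceased; the 1/2 allotted to Kazimierz's branch passes to Kazimierz's issue by representation.
The 1/2 is divided into 2 equal shares of 1/4 among Ireneusz, Ludmila.
Ireneusz is living and takes 1/4.
Ludmila predeceased; the 1/4 allotted to Ludmila's branch passes to Ludmila's issue by representation.
The 1/4 is divided into 2 equal shares of 1/8 among Zofia, Halina.
Zofia is living and takes 1/8.
Halina is living and takes 1/8.
Czeslaw predeceased; the 1/2 allotted to Czeslaw's branch passes to Czeslaw's issue by representation.
Urszula is the sole taker at this level and receives the full 1/2.

Halina 1/8; Ireneusz 1/4; Urszula 1/2; Zofia 1/8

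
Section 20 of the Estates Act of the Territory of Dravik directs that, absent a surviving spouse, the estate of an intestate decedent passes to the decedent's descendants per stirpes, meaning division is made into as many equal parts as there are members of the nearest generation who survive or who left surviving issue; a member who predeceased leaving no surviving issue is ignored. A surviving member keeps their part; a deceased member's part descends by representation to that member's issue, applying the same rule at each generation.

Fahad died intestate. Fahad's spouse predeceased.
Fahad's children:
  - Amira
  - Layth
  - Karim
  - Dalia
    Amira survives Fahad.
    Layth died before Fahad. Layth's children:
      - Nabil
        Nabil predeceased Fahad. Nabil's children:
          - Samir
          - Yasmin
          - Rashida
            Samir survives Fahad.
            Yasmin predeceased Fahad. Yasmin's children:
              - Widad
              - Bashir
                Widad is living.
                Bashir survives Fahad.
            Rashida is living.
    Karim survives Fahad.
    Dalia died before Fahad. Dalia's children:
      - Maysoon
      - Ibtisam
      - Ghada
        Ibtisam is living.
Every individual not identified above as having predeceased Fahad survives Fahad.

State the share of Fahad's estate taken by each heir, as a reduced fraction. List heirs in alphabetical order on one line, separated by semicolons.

There is no surviving spouse, so the entire estate passes to Fahad's descendants per stirpes.
The estate is divided into 4 equal shares of 1/4 among Amira, Layth, Karim, Dalia.
Amira is living and takes 1/4.
Layth predeceased; the 1/4 allotted to Layth's branch passes to Layth's issue by representation.
Nabil's line is the sole branch at this level, so the full 1/4 passes to Nabil's issue by representation.
The 1/4 is divided into 3 equal shares of 1/12 among Samir, Yasmin, Rashida.
Samir is living and takes 1/12.
Yasmin predeceased; the 1/12 allotted to Yasmin's branch passes to Yasmin's issue by representation.
The 1/12 is divided into 2 equal shares of 1/24 among Widad, Bashir.
Widad is living and takes 1/24.
Bashir is living and takes 1/24.
Rashida is living and takes 1/12.
Karim is living and takes 1/4.
Dalia predeceased; the 1/4 allotted to Dalia's branch passes to Dalia's issue by representation.
The 1/4 is divided into 3 equal shares of 1/12 among Maysoon, Ibtisam, Ghada.
Maysoon is living and takes 1/12.
Ibtisam is living and takes 1/12.
Ghada is living and takes 1/12.

Amira 1/4; Bashir 1/24; Ghada 1/12; Ibtisam 1/12; Karim 1/4; Maysoon 1/12; Rashida 1/12; Samir 1/12; Widad 1/24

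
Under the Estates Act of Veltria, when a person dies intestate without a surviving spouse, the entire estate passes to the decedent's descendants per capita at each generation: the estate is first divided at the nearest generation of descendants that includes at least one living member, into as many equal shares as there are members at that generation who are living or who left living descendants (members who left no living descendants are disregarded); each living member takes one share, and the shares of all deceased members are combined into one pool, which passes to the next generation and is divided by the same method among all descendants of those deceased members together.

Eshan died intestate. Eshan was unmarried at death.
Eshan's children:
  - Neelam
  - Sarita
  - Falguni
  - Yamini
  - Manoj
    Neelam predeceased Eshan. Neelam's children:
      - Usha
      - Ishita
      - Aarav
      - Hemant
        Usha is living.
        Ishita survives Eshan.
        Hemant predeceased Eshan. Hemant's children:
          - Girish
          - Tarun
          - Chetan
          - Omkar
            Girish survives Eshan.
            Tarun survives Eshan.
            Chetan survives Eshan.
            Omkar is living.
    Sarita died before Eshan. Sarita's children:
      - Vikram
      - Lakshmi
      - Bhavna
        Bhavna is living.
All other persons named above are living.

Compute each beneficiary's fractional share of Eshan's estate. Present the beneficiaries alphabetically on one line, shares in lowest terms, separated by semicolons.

There is no surviving spouse, so the entire estate passes to Eshan's descendants per capita at each generation.
At generation 1 (Neelam, Sarita, Falguni, Yamini, Manoj) there are 5 shares of (1)/5 = 1/5 each.
Living: Falguni, Yamini, and Manoj — each takes 1/5.
Deceased: Neelam and Sarita. Their combined 2/5 is pooled and carried to generation 2.
At generation 2 (Usha, Ishita, Aarav, Hemant, Vikram, Lakshmi, Bhavna) there are 7 shares of (2/5)/7 = 2/35 each.
Living: Usha, Ishita, Aarav, Vikram, Lakshmi, and Bhavna — each takes 2/35.
Deceased: Hemant. That 2/35 share is carried to generation 3.
At generation 3 (Girish, Tarun, Chetan, Omkar) there are 4 shares of (2/35)/4 = 1/70 each.
Living: Girish, Tarun, Chetan, and Omkar — each takes 1/70.

Aarav 2/35; Bhavna 2/35; Chetan 1/70; Falguni 1/5; Girish 1/70; Ishita 2/35; Lakshmi 2/35; Manoj 1/5; Omkar 1/70; Tarun 1/70; Usha 2/35; Vikram 2/35; Yamini 1/5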